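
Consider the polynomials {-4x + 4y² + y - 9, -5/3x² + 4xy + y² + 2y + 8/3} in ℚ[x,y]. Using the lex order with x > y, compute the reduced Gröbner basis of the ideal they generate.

f_1 = -4x + 4y² + y - 9, LT = x.
f_2 = -5/3x² + 4xy + y² + 2y + 8/3, LT = x².

S(f_1,f_2): lcm = x². S = -xy² + 43/20xy + 9/4x + ⅗y² + 6/5y + 8/5.
  reduce S modulo (f_1, f_2):
  remainder -y⁴ + 19/10y³ + 451/80y² - 123/40y - 277/80 ≠ 0; add g_3 = -y⁴ + 19/10y³ + 451/80y² - 123/40y - 277/80 to the basis.

The other S-polynomials (S(f_1,g_3), S(f_2,g_3)) all reduce to 0 modulo the current basis, so we have a Gröbner basis.
Inter-reduce: drop elements whose leading term is divisible by another's, tail-reduce, and make monic.

G = {x - y² - ¼y + 9/4, y⁴ - 19/10y³ - 451/80y² + 123/40y + 277/80}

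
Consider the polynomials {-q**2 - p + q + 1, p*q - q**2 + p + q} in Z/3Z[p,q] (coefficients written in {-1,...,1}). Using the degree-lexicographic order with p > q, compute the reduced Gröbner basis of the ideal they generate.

Buchberger's algorithm terminates because the ascending chain of leading-term ideals stabilizes.

f_1 = -q**2 - p + q + 1, LT = q**2.
f_2 = p*q - q**2 + p + q, LT = p*q.

S(f_1,f_2): lcm = p*q**2. S = q**3 + p**2 + p*q - q**2 - p.
  leading term q**3: subtract (-q)·f_1 from q**3 + p**2 + p*q - q**2 - p → p**2 - p + q
  leading term p**2: no divisor's leading term divides it; move p**2 to the remainder.
  leading term p: no divisor's leading term divides it; move -p to the remainder.
  leading term q: no divisor's leading term divides it; move q to the remainder.
  remainder p**2 - p + q ≠ 0; add g_3 = p**2 - p + q to the basis.

S(f_1,g_3): leading monomials are coprime, so the S-polynomial reduces to 0 (Buchberger's first criterion).
S(f_2,g_3): lcm = p**2*q. S = -p*q**2 + p**2 - p*q - q**2.
  leading term p*q**2: subtract (p)·f_1 from -p*q**2 + p**2 - p*q - q**2 → -p**2 + p*q - q**2 - p
  leading term p**2: subtract (-1)·g_3 from -p**2 + p*q - q**2 - p → p*q - q**2 + p + q
  leading term p*q: subtract (1)·f_2 from p*q - q**2 + p + q → 0
  remainder 0.

Every S-polynomial of the final basis reduces to 0, so we have a Gröbner basis.

G = {p**2 - p + q, p*q - p - 1, q**2 + p - q - 1}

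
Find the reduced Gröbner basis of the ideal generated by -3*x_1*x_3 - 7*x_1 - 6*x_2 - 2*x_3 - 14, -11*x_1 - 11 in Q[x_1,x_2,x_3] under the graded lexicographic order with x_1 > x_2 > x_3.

f_1 = -3*x_1*x_3 - 7*x_1 - 6*x_2 - 2*x_3 - 14, LT = x_1*x_3.
f_2 = -11*x_1 - 11, LT = x_1.

S(f_1,f_2): lcm = x_1*x_3. S = 7/3*x_1 + 2*x_2 - 1/3*x_3 + 14/3.
  leading term x_1: subtract (-7/33)·f_2 from 7/3*x_1 + 2*x_2 - 1/3*x_3 + 14/3 → 2*x_2 - 1/3*x_3 + 7/3
  leading term x_2: no divisor's leading term divides it; move 2*x_2 to the remainder.
  leading term x_3: no divisor's leading term divides it; move -1/3*x_3 to the remainder.
  leading term 1: no divisor's leading term divides it; move 7/3 to the remainder.
  remainder 2*x_2 - 1/3*x_3 + 7/3 ≠ 0; add g_3 = 2*x_2 - 1/3*x_3 + 7/3 to the basis.

The other S-polynomials (S(f_1,g_3), S(f_2,g_3)) all reduce to 0 modulo the current basis, so we have a Gröbner basis.
Inter-reduce: drop elements whose leading term is divisible by another's, tail-reduce, and make monic.

G = {x_1 + 1, x_2 - 1/6*x_3 + 7/6}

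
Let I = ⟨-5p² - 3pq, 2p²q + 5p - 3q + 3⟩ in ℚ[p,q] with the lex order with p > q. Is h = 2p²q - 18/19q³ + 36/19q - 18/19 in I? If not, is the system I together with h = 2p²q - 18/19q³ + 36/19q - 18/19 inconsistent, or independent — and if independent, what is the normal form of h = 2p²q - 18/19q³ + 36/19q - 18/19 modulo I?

First compute the reduced Gröbner basis of I by Buchberger's algorithm.
f_1 = -5p² - 3pq, LT = p².
f_2 = 2p²q + 5p - 3q + 3, LT = p²q.

S(f_1,f_2): lcm = p²q. S = ⅗pq² - 5/2p + 3/2q - 3/2.
  leading term pq²: no divisor's leading term divides it; move ⅗pq² to the remainder.
  leading term p: no divisor's leading term divides it; move -5/2p to the remainder.
  leading term q: no divisor's leading term divides it; move 3/2q to the remainder.
  leading term 1: no divisor's leading term divides it; move -3/2 to the remainder.
  remainder ⅗pq² - 5/2p + 3/2q - 3/2 ≠ 0; add k_3 = ⅗pq² - 5/2p + 3/2q - 3/2 to the basis.

S(f_1,k_3): lcm = p²q². S = 25/6p² + ⅗pq³ - 5/2pq + 5/2p.
  leading term p²: subtract (-⅚)·f_1 from 25/6p² + ⅗pq³ - 5/2pq + 5/2p → ⅗pq³ - 5pq + 5/2p
  leading term pq³: subtract (q)·k_3 from ⅗pq³ - 5pq + 5/2p → -5/2pq + 5/2p - 3/2q² + 3/2q
  leading term pq: no divisor's leading term divides it; move -5/2pq to the remainder.
  leading term p: no divisor's leading term divides it; move 5/2p to the remainder.
  leading term q²: no divisor's leading term divides it; move -3/2q² to the remainder.
  leading term q: no divisor's leading term divides it; move 3/2q to the remainder.
  remainder -5/2pq + 5/2p - 3/2q² + 3/2q ≠ 0; add k_4 = -5/2pq + 5/2p - 3/2q² + 3/2q to the basis.

S(k_3,k_4): lcm = pq². S = pq - 25/6p - ⅗q³ + ⅗q² + 5/2q - 5/2.
  leading term pq: subtract (-⅖)·k_4 from pq - 25/6p - ⅗q³ + ⅗q² + 5/2q - 5/2 → -19/6p - ⅗q³ + 31/10q - 5/2
  leading term p: no divisor's leading term divides it; move -19/6p to the remainder.
  leading term q³: no divisor's leading term divides it; move -⅗q³ to the remainder.
  leading term q: no divisor's leading term divides it; move 31/10q to the remainder.
  leading term 1: no divisor's leading term divides it; move -5/2 to the remainder.
  remainder -19/6p - ⅗q³ + 31/10q - 5/2 ≠ 0; add k_5 = -19/6p - ⅗q³ + 31/10q - 5/2 to the basis.

S(k_3,k_5): lcm = pq². S = -25/6p - 18/95q⁵ + 93/95q³ - 15/19q² + 5/2q - 5/2.
  leading term p: subtract (25/19)·k_5 from -25/6p - 18/95q⁵ + 93/95q³ - 15/19q² + 5/2q - 5/2 → -18/95q⁵ + 168/95q³ - 15/19q² - 30/19q + 15/19
  leading term q⁵: no divisor's leading term divides it; move -18/95q⁵ to the remainder.
  leading term q³: no divisor's leading term divides it; move 168/95q³ to the remainder.
  leading term q²: no divisor's leading term divides it; move -15/19q² to the remainder.
  leading term q: no divisor's leading term divides it; move -30/19q to the remainder.
  leading term 1: no divisor's leading term divides it; move 15/19 to the remainder.
  remainder -18/95q⁵ + 168/95q³ - 15/19q² - 30/19q + 15/19 ≠ 0; add k_6 = -18/95q⁵ + 168/95q³ - 15/19q² - 30/19q + 15/19 to the basis.

S(k_4,k_5): lcm = pq. S = -p - 18/95q⁴ + 30/19q² - 132/95q.
  leading term p: subtract (6/19)·k_5 from -p - 18/95q⁴ + 30/19q² - 132/95q → -18/95q⁴ + 18/95q³ + 30/19q² - 45/19q + 15/19
  leading term q⁴: no divisor's leading term divides it; move -18/95q⁴ to the remainder.
  leading term q³: no divisor's leading term divides it; move 18/95q³ to the remainder.
  leading term q²: no divisor's leading term divides it; move 30/19q² to the remainder.
  leading term q: no divisor's leading term divides it; move -45/19q to the remainder.
  leading term 1: no divisor's leading term divides it; move 15/19 to the remainder.
  remainder -18/95q⁴ + 18/95q³ + 30/19q² - 45/19q + 15/19 ≠ 0; add k_7 = -18/95q⁴ + 18/95q³ + 30/19q² - 45/19q + 15/19 to the basis.

The other S-polynomials (S(f_2,k_3), S(f_1,k_4), S(f_2,k_4), S(f_1,k_5), S(f_2,k_5), S(f_1,k_6), S(f_2,k_6), S(k_3,k_6), S(k_4,k_6), S(k_5,k_6), S(f_1,k_7), S(f_2,k_7), S(k_3,k_7), S(k_4,k_7), S(k_5,k_7), S(k_6,k_7)) all reduce to 0 modulo the current basis, so we have a Gröbner basis.
Inter-reduce: drop elements whose leading term is divisible by another's, tail-reduce, and make monic.
Reduced Gröbner basis: {p + 18/95q³ - 93/95q + 15/19, q⁴ - q³ - 25/3q² + 25/2q - 25/6}.
Label its elements g_1 = p + 18/95q³ - 93/95q + 15/19, g_2 = q⁴ - q³ - 25/3q² + 25/2q - 25/6.

Reduce h = 2p²q - 18/19q³ + 36/19q - 18/19 modulo G:
  leading term p²q: subtract (2pq)·g_1 from 2p²q - 18/19q³ + 36/19q - 18/19 → -36/95pq⁴ + 186/95pq² - 30/19pq - 18/19q³ + 36/19q - 18/19
  leading term pq⁴: subtract (-36/95q⁴)·g_1 from -36/95pq⁴ + 186/95pq² - 30/19pq - 18/19q³ + 36/19q - 18/19 → 186/95pq² - 30/19pq + 648/9025q⁷ - 3348/9025q⁵ + 108/361q⁴ - 18/19q³ + 36/19q - 18/19
  leading term pq²: subtract (186/95q²)·g_1 from 186/95pq² - 30/19pq + 648/9025q⁷ - 3348/9025q⁵ + 108/361q⁴ - 18/19q³ + 36/19q - 18/19 → -30/19pq + 648/9025q⁷ - 6696/9025q⁵ + 108/361q⁴ + 8748/9025q³ - 558/361q² + 36/19q - 18/19
  leading term pq: subtract (-30/19q)·g_1 from -30/19pq + 648/9025q⁷ - 6696/9025q⁵ + 108/361q⁴ + 8748/9025q³ - 558/361q² + 36/19q - 18/19 → 648/9025q⁷ - 6696/9025q⁵ + 216/361q⁴ + 8748/9025q³ - 1116/361q² + 1134/361q - 18/19
  leading term q⁷: subtract (648/9025q³)·g_2 from 648/9025q⁷ - 6696/9025q⁵ + 216/361q⁴ + 8748/9025q³ - 1116/361q² + 1134/361q - 18/19 → 648/9025q⁶ - 1296/9025q⁵ - 108/361q⁴ + 11448/9025q³ - 1116/361q² + 1134/361q - 18/19
  leading term q⁶: subtract (648/9025q²)·g_2 from 648/9025q⁶ - 1296/9025q⁵ - 108/361q⁴ + 11448/9025q³ - 1116/361q² + 1134/361q - 18/19 → -648/9025q⁵ + 108/361q⁴ + 3348/9025q³ - 1008/361q² + 1134/361q - 18/19
  leading term q⁵: subtract (-648/9025q)·g_2 from -648/9025q⁵ + 108/361q⁴ + 3348/9025q³ - 1008/361q² + 1134/361q - 18/19 → 108/475q⁴ - 108/475q³ - 36/19q² + 54/19q - 18/19
  leading term q⁴: subtract (108/475)·g_2 from 108/475q⁴ - 108/475q³ - 36/19q² + 54/19q - 18/19 → 0
  normal form = 0.
Since the normal form is 0, h ∈ I.

2p²q - 18/19q³ + 36/19q - 18/19 lies in I (it reduces to 0).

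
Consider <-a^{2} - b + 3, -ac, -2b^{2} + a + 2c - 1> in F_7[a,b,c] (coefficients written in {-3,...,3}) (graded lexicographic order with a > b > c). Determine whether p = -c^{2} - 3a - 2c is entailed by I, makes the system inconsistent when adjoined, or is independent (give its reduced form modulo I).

First compute the reduced Gröbner basis of I by Buchberger's algorithm.
f_1 = -a^{2} - b + 3, LT = a^{2}.
f_2 = -ac, LT = ac.
f_3 = -2b^{2} + a + 2c - 1, LT = b^{2}.

S(f_1,f_2): lcm = a^{2}c. S = bc - 3c.
  leading term bc: no divisor's leading term divides it; move bc to the remainder.
  leading term c: no divisor's leading term divides it; move -3c to the remainder.
  remainder bc - 3c ≠ 0; add h_4 = bc - 3c to the basis.

S(f_3,h_4): lcm = b^{2}c. S = 3ac + 3bc - c^{2} - 3c.
  leading term ac: subtract (-3)·f_2 from 3ac + 3bc - c^{2} - 3c → 3bc - c^{2} - 3c
  leading term bc: subtract (3)·h_4 from 3bc - c^{2} - 3c → -c^{2} - c
  leading term c^{2}: no divisor's leading term divides it; move -c^{2} to the remainder.
  leading term c: no divisor's leading term divides it; move -c to the remainder.
  remainder -c^{2} - c ≠ 0; add h_5 = -c^{2} - c to the basis.

The other S-polynomials (S(f_1,f_3), S(f_2,f_3), S(f_1,h_4), S(f_2,h_4), S(f_1,h_5), S(f_2,h_5), S(f_3,h_5), S(h_4,h_5)) all reduce to 0 modulo the current basis, so we have a Gröbner basis.
Inter-reduce: drop elements whose leading term is divisible by another's, tail-reduce, and make monic.
Reduced Gröbner basis: {a^{2} + b - 3, ac, b^{2} + 3a - c - 3, bc - 3c, c^{2} + c}.
Label its elements g_1 = a^{2} + b - 3, g_2 = ac, g_3 = b^{2} + 3a - c - 3, g_4 = bc - 3c, g_5 = c^{2} + c.

Reduce p = -c^{2} - 3a - 2c modulo G:
  leading term c^{2}: subtract (-1)·g_5 from -c^{2} - 3a - 2c → -3a - c
  leading term a: no divisor's leading term divides it; move -3a to the remainder.
  leading term c: no divisor's leading term divides it; move -c to the remainder.
  normal form = -3a - c.
The normal form is nonzero, so p ∉ I. Since p minus its normal form lies in I, I + (p) = I + (r) where r = -3a - c; decide whether this ideal is the whole ring.
Run Buchberger on G together with r (pairs among the g_i already reduce to 0 since G is a Gröbner basis):
g_1 = a^{2} + b - 3, LT = a^{2}.
g_2 = ac, LT = ac.
g_3 = b^{2} + 3a - c - 3, LT = b^{2}.
g_4 = bc - 3c, LT = bc.
g_5 = c^{2} + c, LT = c^{2}.
r = -3a - c, LT = a.

S(g_1,r): lcm = a^{2}. S = 2ac + b - 3.
  leading term ac: subtract (2)·g_2 from 2ac + b - 3 → b - 3
  leading term b: no divisor's leading term divides it; move b to the remainder.
  leading term 1: no divisor's leading term divides it; move -3 to the remainder.
  remainder b - 3 ≠ 0; add m_7 = b - 3 to the basis.

S(g_2,r): lcm = ac. S = 2c^{2}.
  leading term c^{2}: subtract (2)·g_5 from 2c^{2} → -2c
  leading term c: no divisor's leading term divides it; move -2c to the remainder.
  remainder -2c ≠ 0; add m_8 = -2c to the basis.

S(g_3,m_7): lcm = b^{2}. S = 3a + 3b - c - 3.
  leading term a: subtract (-1)·r from 3a + 3b - c - 3 → 3b - 2c - 3
  leading term b: subtract (3)·m_7 from 3b - 2c - 3 → -2c - 1
  leading term c: subtract (1)·m_8 from -2c - 1 → -1
  leading term 1: no divisor's leading term divides it; move -1 to the remainder.
  remainder -1 ≠ 0; add m_9 = -1 to the basis.

The other S-polynomials (S(g_1,g_2), S(g_1,g_3), S(g_1,g_4), S(g_1,g_5), S(g_2,g_3), S(g_2,g_4), S(g_2,g_5), S(g_3,g_4), S(g_3,g_5), S(g_3,r), S(g_4,g_5), S(g_4,r), S(g_5,r), S(g_1,m_7), S(g_2,m_7), S(g_4,m_7), S(g_5,m_7), S(r,m_7), S(g_1,m_8), S(g_2,m_8), S(g_3,m_8), S(g_4,m_8), S(g_5,m_8), S(r,m_8), S(m_7,m_8), S(g_1,m_9), S(g_2,m_9), S(g_3,m_9), S(g_4,m_9), S(g_5,m_9), S(r,m_9), S(m_7,m_9), S(m_8,m_9)) all reduce to 0 modulo the current basis, so we have a Gröbner basis.
Inter-reduce: drop elements whose leading term is divisible by another's, tail-reduce, and make monic.
Reduced Gröbner basis: {1}.
The reduced Gröbner basis of I + (p) is {1}: the ideal is the whole ring, so the enlarged system has no common solution — adjoining p is inconsistent.

Adjoining -c^{2} - 3a - 2c makes the ideal the whole ring: the system is inconsistent.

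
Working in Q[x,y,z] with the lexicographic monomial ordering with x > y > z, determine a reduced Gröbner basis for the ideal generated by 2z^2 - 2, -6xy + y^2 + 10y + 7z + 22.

f_1 = 2z^2 - 2, LT = z^2.
f_2 = -6xy + y^2 + 10y + 7z + 22, LT = xy.

The S-polynomials (S(f_1,f_2)) all reduce to 0 modulo the current basis, so we have a Gröbner basis.

G = {xy - 1/6y^2 - 5/3y - 7/6z - 11/3, z^2 - 1}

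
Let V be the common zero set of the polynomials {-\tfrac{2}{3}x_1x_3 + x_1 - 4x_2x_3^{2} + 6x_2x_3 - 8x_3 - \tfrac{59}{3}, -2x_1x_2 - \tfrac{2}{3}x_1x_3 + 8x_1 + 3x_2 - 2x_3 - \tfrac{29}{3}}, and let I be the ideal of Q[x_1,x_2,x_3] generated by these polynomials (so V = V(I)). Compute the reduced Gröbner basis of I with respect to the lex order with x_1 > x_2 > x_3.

G = {x_1x_2 - \tfrac{7}{2}x_1 - 2x_2x_3^{2} + 3x_2x_3 - \tfrac{3}{2}x_2 - 3x_3 - 5, x_1x_3 - \tfrac{3}{2}x_1 + 6x_2x_3^{2} - 9x_2x_3 + 12x_3 + \tfrac{59}{2}, x_2^{2}x_3^{2} - \tfrac{3}{2}x_2^{2}x_3 + \tfrac{1}{3}x_2x_3^{3} - \tfrac{9}{2}x_2x_3^{2} + \tfrac{33}{4}x_2x_3 + \tfrac{109}{24}x_2 + \tfrac{1}{2}x_3^{2} - \tfrac{83}{12}x_3 - \tfrac{443}{24}}

f_1 = -\tfrac{2}{3}x_1x_3 + x_1 - 4x_2x_3^{2} + 6x_2x_3 - 8x_3 - \tfrac{59}{3}, LT = x_1x_3.
f_2 = -2x_1x_2 - \tfrac{2}{3}x_1x_3 + 8x_1 + 3x_2 - 2x_3 - \tfrac{29}{3}, LT = x_1x_2.

S(f_1,f_2): lcm = x_1x_2x_3. S = -\tfrac{3}{2}x_1x_2 - \tfrac{1}{3}x_1x_3^{2} + 4x_1x_3 + 6x_2^{2}x_3^{2} - 9x_2^{2}x_3 + \tfrac{27}{2}x_2x_3 + \tfrac{59}{2}x_2 - x_3^{2} - \tfrac{29}{6}x_3.
  leading term x_1x_2: subtract (\tfrac{3}{4})·f_2 from -\tfrac{3}{2}x_1x_2 - \tfrac{1}{3}x_1x_3^{2} + 4x_1x_3 + 6x_2^{2}x_3^{2} - 9x_2^{2}x_3 + \tfrac{27}{2}x_2x_3 + \tfrac{59}{2}x_2 - x_3^{2} - \tfrac{29}{6}x_3 → -\tfrac{1}{3}x_1x_3^{2} + \tfrac{9}{2}x_1x_3 - 6x_1 + 6x_2^{2}x_3^{2} - 9x_2^{2}x_3 + \tfrac{27}{2}x_2x_3 + \tfrac{109}{4}x_2 - x_3^{2} - \tfrac{10}{3}x_3 + \tfrac{29}{4}
  leading term x_1x_3^{2}: subtract (\tfrac{1}{2}x_3)·f_1 from -\tfrac{1}{3}x_1x_3^{2} + \tfrac{9}{2}x_1x_3 - 6x_1 + 6x_2^{2}x_3^{2} - 9x_2^{2}x_3 + \tfrac{27}{2}x_2x_3 + \tfrac{109}{4}x_2 - x_3^{2} - \tfrac{10}{3}x_3 + \tfrac{29}{4} → 4x_1x_3 - 6x_1 + 6x_2^{2}x_3^{2} - 9x_2^{2}x_3 + 2x_2x_3^{3} - 3x_2x_3^{2} + \tfrac{27}{2}x_2x_3 + \tfrac{109}{4}x_2 + 3x_3^{2} + \tfrac{13}{2}x_3 + \tfrac{29}{4}
  leading term x_1x_3: subtract (-6)·f_1 from 4x_1x_3 - 6x_1 + 6x_2^{2}x_3^{2} - 9x_2^{2}x_3 + 2x_2x_3^{3} - 3x_2x_3^{2} + \tfrac{27}{2}x_2x_3 + \tfrac{109}{4}x_2 + 3x_3^{2} + \tfrac{13}{2}x_3 + \tfrac{29}{4} → 6x_2^{2}x_3^{2} - 9x_2^{2}x_3 + 2x_2x_3^{3} - 27x_2x_3^{2} + \tfrac{99}{2}x_2x_3 + \tfrac{109}{4}x_2 + 3x_3^{2} - \tfrac{83}{2}x_3 - \tfrac{443}{4}
  leading term x_2^{2}x_3^{2}: no divisor's leading term divides it; move 6x_2^{2}x_3^{2} to the remainder.
  leading term x_2^{2}x_3: no divisor's leading term divides it; move -9x_2^{2}x_3 to the remainder.
  leading term x_2x_3^{3}: no divisor's leading term divides it; move 2x_2x_3^{3} to the remainder.
  leading term x_2x_3^{2}: no divisor's leading term divides it; move -27x_2x_3^{2} to the remainder.
  leading term x_2x_3: no divisor's leading term divides it; move \tfrac{99}{2}x_2x_3 to the remainder.
  leading term x_2: no divisor's leading term divides it; move \tfrac{109}{4}x_2 to the remainder.
  leading term x_3^{2}: no divisor's leading term divides it; move 3x_3^{2} to the remainder.
  leading term x_3: no divisor's leading term divides it; move -\tfrac{83}{2}x_3 to the remainder.
  leading term 1: no divisor's leading term divides it; move -\tfrac{443}{4} to the remainder.
  remainder 6x_2^{2}x_3^{2} - 9x_2^{2}x_3 + 2x_2x_3^{3} - 27x_2x_3^{2} + \tfrac{99}{2}x_2x_3 + \tfrac{109}{4}x_2 + 3x_3^{2} - \tfrac{83}{2}x_3 - \tfrac{443}{4} ≠ 0; add g_3 = 6x_2^{2}x_3^{2} - 9x_2^{2}x_3 + 2x_2x_3^{3} - 27x_2x_3^{2} + \tfrac{99}{2}x_2x_3 + \tfrac{109}{4}x_2 + 3x_3^{2} - \tfrac{83}{2}x_3 - \tfrac{443}{4} to the basis.

The other S-polynomials (S(f_1,g_3), S(f_2,g_3)) all reduce to 0 modulo the current basis, so we have a Gröbner basis.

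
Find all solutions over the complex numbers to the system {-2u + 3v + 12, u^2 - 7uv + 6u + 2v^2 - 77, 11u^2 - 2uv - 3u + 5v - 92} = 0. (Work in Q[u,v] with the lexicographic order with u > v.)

Compute a lex Gröbner basis by Buchberger's algorithm.
f_1 = -2u + 3v + 12, LT = u.
f_2 = u^2 - 7uv + 6u + 2v^2 - 77, LT = u^2.
f_3 = 11u^2 - 2uv - 3u + 5v - 92, LT = u^2.

S(f_1,f_2): lcm = u^2. S = 11/2uv - 12u - 2v^2 + 77.
  leading term uv: subtract (-11/4v)·f_1 from 11/2uv - 12u - 2v^2 + 77 → -12u + 25/4v^2 + 33v + 77
  leading term u: subtract (6)·f_1 from -12u + 25/4v^2 + 33v + 77 → 25/4v^2 + 15v + 5
  leading term v^2: no divisor's leading term divides it; move 25/4v^2 to the remainder.
  leading term v: no divisor's leading term divides it; move 15v to the remainder.
  leading term 1: no divisor's leading term divides it; move 5 to the remainder.
  remainder 25/4v^2 + 15v + 5 ≠ 0; add h_4 = 25/4v^2 + 15v + 5 to the basis.

S(f_1,f_3): lcm = u^2. S = -29/22uv - 63/11u - 5/11v + 92/11.
  leading term uv: subtract (29/44v)·f_1 from -29/22uv - 63/11u - 5/11v + 92/11 → -63/11u - 87/44v^2 - 92/11v + 92/11
  leading term u: subtract (63/22)·f_1 from -63/11u - 87/44v^2 - 92/11v + 92/11 → -87/44v^2 - 373/22v - 26
  leading term v^2: subtract (-87/275)·h_4 from -87/44v^2 - 373/22v - 26 → -1343/110v - 1343/55
  leading term v: no divisor's leading term divides it; move -1343/110v to the remainder.
  leading term 1: no divisor's leading term divides it; move -1343/55 to the remainder.
  remainder -1343/110v - 1343/55 ≠ 0; add h_5 = -1343/110v - 1343/55 to the basis.

S(f_2,f_3): lcm = u^2. S = -75/11uv + 69/11u + 2v^2 - 5/11v - 755/11.
  leading term uv: subtract (75/22v)·f_1 from -75/11uv + 69/11u + 2v^2 - 5/11v - 755/11 → 69/11u - 181/22v^2 - 455/11v - 755/11
  leading term u: subtract (-69/22)·f_1 from 69/11u - 181/22v^2 - 455/11v - 755/11 → -181/22v^2 - 703/22v - 31
  leading term v^2: subtract (-362/275)·h_4 from -181/22v^2 - 703/22v - 31 → -1343/110v - 1343/55
  leading term v: subtract (1)·h_5 from -1343/110v - 1343/55 → 0
  remainder 0.

S(f_1,h_4): leading monomials are coprime, so the S-polynomial reduces to 0 (Buchberger's first criterion).
S(f_2,h_4): leading monomials are coprime, so the S-polynomial reduces to 0 (Buchberger's first criterion).
S(f_3,h_4): leading monomials are coprime, so the S-polynomial reduces to 0 (Buchberger's first criterion).
S(f_1,h_5): leading monomials are coprime, so the S-polynomial reduces to 0 (Buchberger's first criterion).
S(f_2,h_5): leading monomials are coprime, so the S-polynomial reduces to 0 (Buchberger's first criterion).
S(f_3,h_5): leading monomials are coprime, so the S-polynomial reduces to 0 (Buchberger's first criterion).
S(h_4,h_5): lcm = v^2. S = 2/5v + 4/5.
  leading term v: subtract (-44/1343)·h_5 from 2/5v + 4/5 → 0
  remainder 0.

Every S-polynomial of the final basis reduces to 0, so we have a Gröbner basis.
Inter-reduce: drop elements whose leading term is divisible by another's, tail-reduce, and make monic.
Reduced Gröbner basis: {u - 3, v + 2}.

Since the basis is lex-ordered, v + 2 is univariate in v. Its roots are {-2}. Back-substituting each root into the other basis elements fixes the other coordinates.
  v = -2: the earlier basis element becomes u - 3 = 0, giving u = 3 — point (3, -2).
Check: every point annihilates each of the original generators.

{(3, -2)}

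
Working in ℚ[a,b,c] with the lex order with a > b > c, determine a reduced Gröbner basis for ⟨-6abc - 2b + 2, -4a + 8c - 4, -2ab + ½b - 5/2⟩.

G = {a - 2c + 1, b - 120/47c - 1, c² - 7/30c}

f_1 = -6abc - 2b + 2, LT = abc.
f_2 = -4a + 8c - 4, LT = a.
f_3 = -2ab + ½b - 5/2, LT = ab.

S(f_1,f_2): lcm = abc. S = 2bc² - bc + ⅓b - ⅓.
  leading term bc²: no divisor's leading term divides it; move 2bc² to the remainder.
  leading term bc: no divisor's leading term divides it; move -bc to the remainder.
  leading term b: no divisor's leading term divides it; move ⅓b to the remainder.
  leading term 1: no divisor's leading term divides it; move -⅓ to the remainder.
  remainder 2bc² - bc + ⅓b - ⅓ ≠ 0; add g_4 = 2bc² - bc + ⅓b - ⅓ to the basis.

S(f_1,f_3): lcm = abc. S = ¼bc + ⅓b - 5/4c - ⅓.
  leading term bc: no divisor's leading term divides it; move ¼bc to the remainder.
  leading term b: no divisor's leading term divides it; move ⅓b to the remainder.
  leading term c: no divisor's leading term divides it; move -5/4c to the remainder.
  leading term 1: no divisor's leading term divides it; move -⅓ to the remainder.
  remainder ¼bc + ⅓b - 5/4c - ⅓ ≠ 0; add g_5 = ¼bc + ⅓b - 5/4c - ⅓ to the basis.

S(f_2,f_3): lcm = ab. S = -2bc + 5/4b - 5/4.
  leading term bc: subtract (-8)·g_5 from -2bc + 5/4b - 5/4 → 47/12b - 10c - 47/12
  leading term b: no divisor's leading term divides it; move 47/12b to the remainder.
  leading term c: no divisor's leading term divides it; move -10c to the remainder.
  leading term 1: no divisor's leading term divides it; move -47/12 to the remainder.
  remainder 47/12b - 10c - 47/12 ≠ 0; add g_6 = 47/12b - 10c - 47/12 to the basis.

S(f_3,g_4): lcm = abc². S = ½abc - ⅙ab + ⅙a - ¼bc² + 5/4c².
  leading term abc: subtract (-1/12)·f_1 from ½abc - ⅙ab + ⅙a - ¼bc² + 5/4c² → -⅙ab + ⅙a - ¼bc² - ⅙b + 5/4c² + ⅙
  leading term ab: subtract (1/24b)·f_2 from -⅙ab + ⅙a - ¼bc² - ⅙b + 5/4c² + ⅙ → ⅙a - ¼bc² - ⅓bc + 5/4c² + ⅙
  leading term a: subtract (-1/24)·f_2 from ⅙a - ¼bc² - ⅓bc + 5/4c² + ⅙ → -¼bc² - ⅓bc + 5/4c² + ⅓c
  leading term bc²: subtract (-⅛)·g_4 from -¼bc² - ⅓bc + 5/4c² + ⅓c → -11/24bc + 1/24b + 5/4c² + ⅓c - 1/24
  leading term bc: subtract (-11/6)·g_5 from -11/24bc + 1/24b + 5/4c² + ⅓c - 1/24 → 47/72b + 5/4c² - 47/24c - 47/72
  leading term b: subtract (⅙)·g_6 from 47/72b + 5/4c² - 47/24c - 47/72 → 5/4c² - 7/24c
  leading term c²: no divisor's leading term divides it; move 5/4c² to the remainder.
  leading term c: no divisor's leading term divides it; move -7/24c to the remainder.
  remainder 5/4c² - 7/24c ≠ 0; add g_7 = 5/4c² - 7/24c to the basis.

The other S-polynomials (S(f_1,g_4), S(f_2,g_4), S(f_1,g_5), S(f_2,g_5), S(f_3,g_5), S(g_4,g_5), S(f_1,g_6), S(f_2,g_6), S(f_3,g_6), S(g_4,g_6), S(g_5,g_6), S(f_1,g_7), S(f_2,g_7), S(f_3,g_7), S(g_4,g_7), S(g_5,g_7), S(g_6,g_7)) all reduce to 0 modulo the current basis, so we have a Gröbner basis.
Inter-reduce: drop elements whose leading term is divisible by another's, tail-reduce, and make monic.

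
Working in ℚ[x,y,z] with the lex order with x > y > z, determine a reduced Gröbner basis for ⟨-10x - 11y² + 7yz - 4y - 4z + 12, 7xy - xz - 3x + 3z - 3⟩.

G = {x + 11/10y² - 7/10yz + ⅖y + ⅖z - 6/5, y³ - 60/77y²z - 5/77y² + 1/11yz² + 45/77yz - 96/77y - 4/77z² - 30/77z + 6/7}

f_1 = -10x - 11y² + 7yz - 4y - 4z + 12, LT = x.
f_2 = 7xy - xz - 3x + 3z - 3, LT = xy.

S(f_1,f_2): lcm = xy. S = 1/7xz + 3/7x + 11/10y³ - 7/10y²z + ⅖y² + ⅖yz - 6/5y - 3/7z + 3/7.
  leading term xz: subtract (-1/70z)·f_1 from 1/7xz + 3/7x + 11/10y³ - 7/10y²z + ⅖y² + ⅖yz - 6/5y - 3/7z + 3/7 → 3/7x + 11/10y³ - 6/7y²z + ⅖y² + 1/10yz² + 12/35yz - 6/5y - 2/35z² - 9/35z + 3/7
  leading term x: subtract (-3/70)·f_1 from 3/7x + 11/10y³ - 6/7y²z + ⅖y² + 1/10yz² + 12/35yz - 6/5y - 2/35z² - 9/35z + 3/7 → 11/10y³ - 6/7y²z - 1/14y² + 1/10yz² + 9/14yz - 48/35y - 2/35z² - 3/7z + 33/35
  leading term y³: no divisor's leading term divides it; move 11/10y³ to the remainder.
  leading term y²z: no divisor's leading term divides it; move -6/7y²z to the remainder.
  leading term y²: no divisor's leading term divides it; move -1/14y² to the remainder.
  leading term yz²: no divisor's leading term divides it; move 1/10yz² to the remainder.
  leading term yz: no divisor's leading term divides it; move 9/14yz to the remainder.
  leading term y: no divisor's leading term divides it; move -48/35y to the remainder.
  leading term z²: no divisor's leading term divides it; move -2/35z² to the remainder.
  leading term z: no divisor's leading term divides it; move -3/7z to the remainder.
  leading term 1: no divisor's leading term divides it; move 33/35 to the remainder.
  remainder 11/10y³ - 6/7y²z - 1/14y² + 1/10yz² + 9/14yz - 48/35y - 2/35z² - 3/7z + 33/35 ≠ 0; add g_3 = 11/10y³ - 6/7y²z - 1/14y² + 1/10yz² + 9/14yz - 48/35y - 2/35z² - 3/7z + 33/35 to the basis.

The other S-polynomials (S(f_1,g_3), S(f_2,g_3)) all reduce to 0 modulo the current basis, so we have a Gröbner basis.
Inter-reduce: drop elements whose leading term is divisible by another's, tail-reduce, and make monic.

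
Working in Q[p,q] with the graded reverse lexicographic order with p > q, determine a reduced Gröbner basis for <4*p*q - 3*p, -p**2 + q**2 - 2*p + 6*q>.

f_1 = 4*p*q - 3*p, LT = p*q.
f_2 = -p**2 + q**2 - 2*p + 6*q, LT = p**2.

S(f_1,f_2): lcm = p**2*q. S = q**3 - 3/4*p**2 - 2*p*q + 6*q**2.
  reduce S modulo (f_1, f_2):
  remainder q**3 + 21/4*q**2 - 9/2*q ≠ 0; add g_3 = q**3 + 21/4*q**2 - 9/2*q to the basis.

The other S-polynomials (S(f_1,g_3), S(f_2,g_3)) all reduce to 0 modulo the current basis, so we have a Gröbner basis.

G = {q**3 + 21/4*q**2 - 9/2*q, p**2 - q**2 + 2*p - 6*q, p*q - 3/4*p}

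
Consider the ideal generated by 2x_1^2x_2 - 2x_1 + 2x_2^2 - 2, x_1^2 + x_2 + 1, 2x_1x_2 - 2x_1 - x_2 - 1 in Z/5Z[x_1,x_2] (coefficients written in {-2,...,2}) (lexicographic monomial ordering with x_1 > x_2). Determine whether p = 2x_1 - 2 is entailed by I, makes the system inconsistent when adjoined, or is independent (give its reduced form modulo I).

2x_1 - 2 is independent of I; its normal form modulo I is -2x_2 + 1.

First compute the reduced Gröbner basis of I by Buchberger's algorithm.
f_1 = 2x_1^2x_2 - 2x_1 + 2x_2^2 - 2, LT = x_1^2x_2.
f_2 = x_1^2 + x_2 + 1, LT = x_1^2.
f_3 = 2x_1x_2 - 2x_1 - x_2 - 1, LT = x_1x_2.

S(f_1,f_2): lcm = x_1^2x_2. S = -x_1 - x_2 - 1.
  reduce S modulo (f_1, f_2, f_3):
  remainder -x_1 - x_2 - 1 ≠ 0; add h_4 = -x_1 - x_2 - 1 to the basis.

S(f_1,f_3): lcm = x_1^2x_2. S = x_1^2 - 2x_1x_2 + 2x_1 + x_2^2 - 1.
  reduce S modulo (f_1, f_2, f_3, h_4):
  remainder x_2^2 - 2x_2 + 2 ≠ 0; add h_5 = x_2^2 - 2x_2 + 2 to the basis.

The other S-polynomials (S(f_2,f_3), S(f_1,h_4), S(f_2,h_4), S(f_3,h_4), S(f_1,h_5), S(f_2,h_5), S(f_3,h_5), S(h_4,h_5)) all reduce to 0 modulo the current basis, so we have a Gröbner basis.
Inter-reduce: drop elements whose leading term is divisible by another's, tail-reduce, and make monic.
Reduced Gröbner basis: {x_1 + x_2 + 1, x_2^2 - 2x_2 + 2}.
Label its elements g_1 = x_1 + x_2 + 1, g_2 = x_2^2 - 2x_2 + 2.

Reduce p = 2x_1 - 2 modulo G:
  leading term x_1: subtract (2)·g_1 from 2x_1 - 2 → -2x_2 + 1
  leading term x_2: no divisor's leading term divides it; move -2x_2 to the remainder.
  leading term 1: no divisor's leading term divides it; move 1 to the remainder.
  normal form = -2x_2 + 1.
The normal form is nonzero, so p ∉ I. Since p minus its normal form lies in I, I + (p) = I + (r) where r = -2x_2 + 1; decide whether this ideal is the whole ring.
Run Buchberger on G together with r (pairs among the g_i already reduce to 0 since G is a Gröbner basis):
g_1 = x_1 + x_2 + 1, LT = x_1.
g_2 = x_2^2 - 2x_2 + 2, LT = x_2^2.
r = -2x_2 + 1, LT = x_2.

The S-polynomials (S(g_1,g_2), S(g_1,r), S(g_2,r)) all reduce to 0 modulo the current basis, so we have a Gröbner basis.
Inter-reduce: drop elements whose leading term is divisible by another's, tail-reduce, and make monic.
Reduced Gröbner basis: {x_1 - 1, x_2 + 2}.
The reduced Gröbner basis of I + (p) is {x_1 - 1, x_2 + 2} ≠ {1}, a proper ideal, so the enlarged system stays consistent: p is independent of I, with normal form -2x_2 + 1.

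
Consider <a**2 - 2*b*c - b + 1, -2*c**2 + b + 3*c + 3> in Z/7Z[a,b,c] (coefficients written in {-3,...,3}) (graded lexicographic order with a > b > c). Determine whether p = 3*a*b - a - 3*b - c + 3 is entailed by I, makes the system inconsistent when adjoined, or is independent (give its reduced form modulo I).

3*a*b - a - 3*b - c + 3 is independent of I; its normal form modulo I is 3*a*b - a - 3*b - c + 3.

First compute the reduced Gröbner basis of I by Buchberger's algorithm.
f_1 = a**2 - 2*b*c - b + 1, LT = a**2.
f_2 = -2*c**2 + b + 3*c + 3, LT = c**2.

The S-polynomials (S(f_1,f_2)) all reduce to 0 modulo the current basis, so we have a Gröbner basis.
Inter-reduce: drop elements whose leading term is divisible by another's, tail-reduce, and make monic.
Reduced Gröbner basis: {a**2 - 2*b*c - b + 1, c**2 + 3*b + 2*c + 2}.
Label its elements g_1 = a**2 - 2*b*c - b + 1, g_2 = c**2 + 3*b + 2*c + 2.

Reduce p = 3*a*b - a - 3*b - c + 3 modulo G:
  leading term a*b: no divisor's leading term divides it; move 3*a*b to the remainder.
  leading term a: no divisor's leading term divides it; move -a to the remainder.
  leading term b: no divisor's leading term divides it; move -3*b to the remainder.
  leading term c: no divisor's leading term divides it; move -c to the remainder.
  leading term 1: no divisor's leading term divides it; move 3 to the remainder.
  normal form = 3*a*b - a - 3*b - c + 3.
The normal form is nonzero, so p ∉ I. Since p minus its normal form lies in I, I + (p) = I + (r) where r = 3*a*b - a - 3*b - c + 3; decide whether this ideal is the whole ring.
Run Buchberger on G together with r (pairs among the g_i already reduce to 0 since G is a Gröbner basis):
g_1 = a**2 - 2*b*c - b + 1, LT = a**2.
g_2 = c**2 + 3*b + 2*c + 2, LT = c**2.
r = 3*a*b - a - 3*b - c + 3, LT = a*b.

S(g_1,r): lcm = a**2*b. S = -2*b**2*c - 2*a**2 + a*b - 2*a*c - b**2 - a + b.
  reduce S modulo (g_1, g_2, r):
  remainder -2*b**2*c - 2*a*c - b**2 + 3*b*c - 3*a - 2*c + 1 ≠ 0; add m_4 = -2*b**2*c - 2*a*c - b**2 + 3*b*c - 3*a - 2*c + 1 to the basis.

S(g_2,m_4): lcm = b**2*c**2. S = -a*c**2 + 3*b**3 - 2*b**2*c - 2*b*c**2 + 2*a*c + 2*b**2 - c**2 - 3*c.
  reduce S modulo (g_1, g_2, r, m_4):
  remainder 3*b**3 - a*c + 2*b**2 + b*c - a + 3*b + 2*c - 2 ≠ 0; add m_5 = 3*b**3 - a*c + 2*b**2 + b*c - a + 3*b + 2*c - 2 to the basis.

The other S-polynomials (S(g_1,g_2), S(g_2,r), S(g_1,m_4), S(r,m_4), S(g_1,m_5), S(g_2,m_5), S(r,m_5), S(m_4,m_5)) all reduce to 0 modulo the current basis, so we have a Gröbner basis.
Inter-reduce: drop elements whose leading term is divisible by another's, tail-reduce, and make monic.
Reduced Gröbner basis: {b**3 + 2*a*c + 3*b**2 - 2*b*c + 2*a + b + 3*c - 3, b**2*c + a*c - 3*b**2 + 2*b*c - 2*a + c + 3, a**2 - 2*b*c - b + 1, a*b + 2*a - b + 2*c + 1, c**2 + 3*b + 2*c + 2}.
The reduced Gröbner basis of I + (p) is {b**3 + 2*a*c + 3*b**2 - 2*b*c + 2*a + b + 3*c - 3, b**2*c + a*c - 3*b**2 + 2*b*c - 2*a + c + 3, a**2 - 2*b*c - b + 1, a*b + 2*a - b + 2*c + 1, c**2 + 3*b + 2*c + 2} ≠ {1}, a proper ideal, so the enlarged system stays consistent: p is independent of I, with normal form 3*a*b - a - 3*b - c + 3.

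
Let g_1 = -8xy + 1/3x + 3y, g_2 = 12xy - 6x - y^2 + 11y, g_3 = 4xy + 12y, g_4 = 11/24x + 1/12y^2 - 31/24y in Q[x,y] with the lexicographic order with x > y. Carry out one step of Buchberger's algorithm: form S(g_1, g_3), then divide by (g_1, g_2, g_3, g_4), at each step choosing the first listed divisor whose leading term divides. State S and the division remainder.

lcm(LM(g_1), LM(g_3)) = xy.
S = (lcm/LT(g_1))·g_1 − (lcm/LT(g_3))·g_3 = -1/24x - 27/8y.
Reduce S modulo (g_1, g_2, g_3, g_4) in that order:
  leading term x: subtract (-1/11)·g_4 from -1/24x - 27/8y → 1/132y^2 - 461/132y
  leading term y^2: no divisor's leading term divides it; move 1/132y^2 to the remainder.
  leading term y: no divisor's leading term divides it; move -461/132y to the remainder.
The remainder 1/132y^2 - 461/132y is nonzero, so it would be added as the next basis element.

S(g_1, g_3) = -1/24x - 27/8y; remainder on division = 1/132y^2 - 461/132y.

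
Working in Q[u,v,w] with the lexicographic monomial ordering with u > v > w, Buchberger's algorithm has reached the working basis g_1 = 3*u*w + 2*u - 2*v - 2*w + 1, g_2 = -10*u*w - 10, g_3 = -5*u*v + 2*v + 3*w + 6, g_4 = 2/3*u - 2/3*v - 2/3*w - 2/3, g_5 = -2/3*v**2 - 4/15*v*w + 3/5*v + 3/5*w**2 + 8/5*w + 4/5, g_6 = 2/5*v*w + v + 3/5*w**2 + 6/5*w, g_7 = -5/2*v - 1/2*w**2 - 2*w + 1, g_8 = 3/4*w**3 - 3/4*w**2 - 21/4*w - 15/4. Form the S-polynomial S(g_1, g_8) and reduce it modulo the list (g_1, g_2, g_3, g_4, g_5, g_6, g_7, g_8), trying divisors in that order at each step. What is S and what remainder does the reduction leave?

S(g_1, g_8) = 5/3*u*w**2 + 7*u*w + 5*u - 2/3*v*w**2 - 2/3*w**3 + 1/3*w**2; remainder on division = 0.

lcm(LM(g_1), LM(g_8)) = u*w**3.
S = (lcm/LT(g_1))·g_1 − (lcm/LT(g_8))·g_8 = 5/3*u*w**2 + 7*u*w + 5*u - 2/3*v*w**2 - 2/3*w**3 + 1/3*w**2.
Reduce S modulo (g_1, g_2, g_3, g_4, g_5, g_6, g_7, g_8) in that order:
  leading term u*w**2: subtract (5/9*w)·g_1 from 5/3*u*w**2 + 7*u*w + 5*u - 2/3*v*w**2 - 2/3*w**3 + 1/3*w**2 → 53/9*u*w + 5*u - 2/3*v*w**2 + 10/9*v*w - 2/3*w**3 + 13/9*w**2 - 5/9*w
  leading term u*w: subtract (53/27)·g_1 from 53/9*u*w + 5*u - 2/3*v*w**2 + 10/9*v*w - 2/3*w**3 + 13/9*w**2 - 5/9*w → 29/27*u - 2/3*v*w**2 + 10/9*v*w + 106/27*v - 2/3*w**3 + 13/9*w**2 + 91/27*w - 53/27
  leading term u: subtract (29/18)·g_4 from 29/27*u - 2/3*v*w**2 + 10/9*v*w + 106/27*v - 2/3*w**3 + 13/9*w**2 + 91/27*w - 53/27 → -2/3*v*w**2 + 10/9*v*w + 5*v - 2/3*w**3 + 13/9*w**2 + 40/9*w - 8/9
  leading term v*w**2: subtract (-5/3*w)·g_6 from -2/3*v*w**2 + 10/9*v*w + 5*v - 2/3*w**3 + 13/9*w**2 + 40/9*w - 8/9 → 25/9*v*w + 5*v + 1/3*w**3 + 31/9*w**2 + 40/9*w - 8/9
  leading term v*w: subtract (125/18)·g_6 from 25/9*v*w + 5*v + 1/3*w**3 + 31/9*w**2 + 40/9*w - 8/9 → -35/18*v + 1/3*w**3 - 13/18*w**2 - 35/9*w - 8/9
  leading term v: subtract (7/9)·g_7 from -35/18*v + 1/3*w**3 - 13/18*w**2 - 35/9*w - 8/9 → 1/3*w**3 - 1/3*w**2 - 7/3*w - 5/3
  leading term w**3: subtract (4/9)·g_8 from 1/3*w**3 - 1/3*w**2 - 7/3*w - 5/3 → 0
The remainder is 0, so this S-polynomial contributes no new basis element.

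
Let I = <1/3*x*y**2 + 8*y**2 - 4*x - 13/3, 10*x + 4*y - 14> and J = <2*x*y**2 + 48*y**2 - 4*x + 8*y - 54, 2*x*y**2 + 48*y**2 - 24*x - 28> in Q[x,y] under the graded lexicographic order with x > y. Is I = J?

Two ideals are equal iff their reduced Gröbner bases coincide (the reduced basis is unique for a fixed ordering).
Buchberger on the first generating set:
f_1 = 1/3*x*y**2 + 8*y**2 - 4*x - 13/3, LT = x*y**2.
f_2 = 10*x + 4*y - 14, LT = x.

S(f_1,f_2): lcm = x*y**2. S = -2/5*y**3 + 127/5*y**2 - 12*x - 13.
  reduce S modulo (f_1, f_2):
  remainder -2/5*y**3 + 127/5*y**2 + 24/5*y - 149/5 ≠ 0; add g_3 = -2/5*y**3 + 127/5*y**2 + 24/5*y - 149/5 to the basis.

The other S-polynomials (S(f_1,g_3), S(f_2,g_3)) all reduce to 0 modulo the current basis, so we have a Gröbner basis.
Inter-reduce: drop elements whose leading term is divisible by another's, tail-reduce, and make monic.
Reduced Gröbner basis: {y**3 - 127/2*y**2 - 12*y + 149/2, x + 2/5*y - 7/5}.

Buchberger on the second generating set:
h_1 = 2*x*y**2 + 48*y**2 - 4*x + 8*y - 54, LT = x*y**2.
h_2 = 2*x*y**2 + 48*y**2 - 24*x - 28, LT = x*y**2.

S(h_1,h_2): lcm = x*y**2. S = 10*x + 4*y - 13.
  reduce S modulo (h_1, h_2):
  remainder 10*x + 4*y - 13 ≠ 0; add k_3 = 10*x + 4*y - 13 to the basis.

S(h_1,k_3): lcm = x*y**2. S = -2/5*y**3 + 253/10*y**2 - 2*x + 4*y - 27.
  reduce S modulo (h_1, h_2, k_3):
  remainder -2/5*y**3 + 253/10*y**2 + 24/5*y - 148/5 ≠ 0; add k_4 = -2/5*y**3 + 253/10*y**2 + 24/5*y - 148/5 to the basis.

The other S-polynomials (S(h_2,k_3), S(h_1,k_4), S(h_2,k_4), S(k_3,k_4)) all reduce to 0 modulo the current basis, so we have a Gröbner basis.
Inter-reduce: drop elements whose leading term is divisible by another's, tail-reduce, and make monic.
Reduced Gröbner basis: {y**3 - 253/4*y**2 - 12*y + 74, x + 2/5*y - 13/10}.

The bases are distinct; the ideals are different.

No, the ideals differ.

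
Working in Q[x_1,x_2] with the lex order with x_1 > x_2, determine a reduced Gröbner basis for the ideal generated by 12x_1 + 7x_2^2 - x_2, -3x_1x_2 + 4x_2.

G = {x_1 + 7/12x_2^2 - 1/12x_2, x_2^3 - 1/7x_2^2 + 16/7x_2}

Buchberger's algorithm terminates because the ascending chain of leading-term ideals stabilizes.

f_1 = 12x_1 + 7x_2^2 - x_2, LT = x_1.
f_2 = -3x_1x_2 + 4x_2, LT = x_1x_2.

S(f_1,f_2): lcm = x_1x_2. S = 7/12x_2^3 - 1/12x_2^2 + 4/3x_2.
  reduce S modulo (f_1, f_2):
  remainder 7/12x_2^3 - 1/12x_2^2 + 4/3x_2 ≠ 0; add g_3 = 7/12x_2^3 - 1/12x_2^2 + 4/3x_2 to the basis.

The other S-polynomials (S(f_1,g_3), S(f_2,g_3)) all reduce to 0 modulo the current basis, so we have a Gröbner basis.
Inter-reduce: drop elements whose leading term is divisible by another's, tail-reduce, and make monic.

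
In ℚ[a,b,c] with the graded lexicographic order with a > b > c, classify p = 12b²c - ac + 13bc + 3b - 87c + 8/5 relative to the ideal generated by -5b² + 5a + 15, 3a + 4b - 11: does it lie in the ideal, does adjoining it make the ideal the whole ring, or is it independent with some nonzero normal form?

12b²c - ac + 13bc + 3b - 87c + 8/5 is independent of I; its normal form modulo I is -5/3bc + 3b - 32/3c + 8/5.

First compute the reduced Gröbner basis of I by Buchberger's algorithm.
f_1 = -5b² + 5a + 15, LT = b².
f_2 = 3a + 4b - 11, LT = a.

The S-polynomials (S(f_1,f_2)) all reduce to 0 modulo the current basis, so we have a Gröbner basis.
Inter-reduce: drop elements whose leading term is divisible by another's, tail-reduce, and make monic.
Reduced Gröbner basis: {b² + 4/3b - 20/3, a + 4/3b - 11/3}.
Label its elements g_1 = b² + 4/3b - 20/3, g_2 = a + 4/3b - 11/3.

Reduce p = 12b²c - ac + 13bc + 3b - 87c + 8/5 modulo G:
  leading term b²c: subtract (12c)·g_1 from 12b²c - ac + 13bc + 3b - 87c + 8/5 → -ac - 3bc + 3b - 7c + 8/5
  leading term ac: subtract (-c)·g_2 from -ac - 3bc + 3b - 7c + 8/5 → -5/3bc + 3b - 32/3c + 8/5
  leading term bc: no divisor's leading term divides it; move -5/3bc to the remainder.
  leading term b: no divisor's leading term divides it; move 3b to the remainder.
  leading term c: no divisor's leading term divides it; move -32/3c to the remainder.
  leading term 1: no divisor's leading term divides it; move 8/5 to the remainder.
  normal form = -5/3bc + 3b - 32/3c + 8/5.
The normal form is nonzero, so p ∉ I. Since p minus its normal form lies in I, I + (p) = I + (r) where r = -5/3bc + 3b - 32/3c + 8/5; decide whether this ideal is the whole ring.
Run Buchberger on G together with r (pairs among the g_i already reduce to 0 since G is a Gröbner basis):
g_1 = b² + 4/3b - 20/3, LT = b².
g_2 = a + 4/3b - 11/3, LT = a.
r = -5/3bc + 3b - 32/3c + 8/5, LT = bc.

S(g_1,r): lcm = b²c. S = 9/5b² - 76/15bc + 24/25b - 20/3c.
  leading term b²: subtract (9/5)·g_1 from 9/5b² - 76/15bc + 24/25b - 20/3c → -76/15bc - 36/25b - 20/3c + 12
  leading term bc: subtract (76/25)·r from -76/15bc - 36/25b - 20/3c + 12 → -264/25b + 644/25c + 892/125
  leading term b: no divisor's leading term divides it; move -264/25b to the remainder.
  leading term c: no divisor's leading term divides it; move 644/25c to the remainder.
  leading term 1: no divisor's leading term divides it; move 892/125 to the remainder.
  remainder -264/25b + 644/25c + 892/125 ≠ 0; add m_4 = -264/25b + 644/25c + 892/125 to the basis.

S(r,m_4): lcm = bc. S = 161/66c² - 9/5b + 467/66c - 24/25.
  leading term c²: no divisor's leading term divides it; move 161/66c² to the remainder.
  leading term b: subtract (15/88)·m_4 from -9/5b + 467/66c - 24/25 → 443/165c - 1197/550
  leading term c: no divisor's leading term divides it; move 443/165c to the remainder.
  leading term 1: no divisor's leading term divides it; move -1197/550 to the remainder.
  remainder 161/66c² + 443/165c - 1197/550 ≠ 0; add m_5 = 161/66c² + 443/165c - 1197/550 to the basis.

The other S-polynomials (S(g_1,g_2), S(g_2,r), S(g_1,m_4), S(g_2,m_4), S(g_1,m_5), S(g_2,m_5), S(r,m_5), S(m_4,m_5)) all reduce to 0 modulo the current basis, so we have a Gröbner basis.
Inter-reduce: drop elements whose leading term is divisible by another's, tail-reduce, and make monic.
Reduced Gröbner basis: {c² + 886/805c - 513/575, a + 322/99c - 1369/495, b - 161/66c - 223/330}.
The reduced Gröbner basis of I + (p) is {c² + 886/805c - 513/575, a + 322/99c - 1369/495, b - 161/66c - 223/330} ≠ {1}, a proper ideal, so the enlarged system stays consistent: p is independent of I, with normal form -5/3bc + 3b - 32/3c + 8/5.

Ideal membership is decidable via reduction modulo a Gröbner basis.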